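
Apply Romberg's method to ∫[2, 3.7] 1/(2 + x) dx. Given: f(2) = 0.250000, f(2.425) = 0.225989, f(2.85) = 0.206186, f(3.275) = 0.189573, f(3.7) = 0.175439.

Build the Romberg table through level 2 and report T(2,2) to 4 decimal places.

0.3542

T(0,0) (trapezoid, 1 panel, h=1.7000): 0.361623
T(1,0) (trapezoid, 2 panels, h=0.8500): 0.356070
T(2,0) (trapezoid, 4 panels, h=0.4250): 0.354649
T(1,1) = 0.356070 + (0.356070 − 0.361623)/3 = 0.354219
T(2,1) = 0.354649 + (0.354649 − 0.356070)/3 = 0.354175
T(2,2) = 0.354175 + (0.354175 − 0.354219)/15 = 0.354172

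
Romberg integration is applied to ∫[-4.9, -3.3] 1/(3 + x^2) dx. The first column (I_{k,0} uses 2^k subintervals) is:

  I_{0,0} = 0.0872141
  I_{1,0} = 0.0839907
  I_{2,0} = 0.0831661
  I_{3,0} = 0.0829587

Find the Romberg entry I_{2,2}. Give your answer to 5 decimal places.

Richardson extrapolation on the trapezoidal column (denominator 4−1=3):
I_{1,1} = (4·0.0839907 − 0.0872141) / 3 = 0.0829162
I_{2,1} = 0.0831661 + (0.0831661 − 0.0839907)/3 = 0.0828912
I_{2,2} = 0.0828912 + (0.0828912 − 0.0829162)/15 = 0.0828895

0.08289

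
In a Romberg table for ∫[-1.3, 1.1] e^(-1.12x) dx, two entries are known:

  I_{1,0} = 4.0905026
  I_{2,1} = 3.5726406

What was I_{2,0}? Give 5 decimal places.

3.70211

From I_{2,1} = (4·I_{2,0} − I_{1,0})/3, solve for I_{2,0}:
4·I_{2,0} = 3·3.5726406 + 4.0905026 = 14.8084244
I_{2,0} = 3.7021061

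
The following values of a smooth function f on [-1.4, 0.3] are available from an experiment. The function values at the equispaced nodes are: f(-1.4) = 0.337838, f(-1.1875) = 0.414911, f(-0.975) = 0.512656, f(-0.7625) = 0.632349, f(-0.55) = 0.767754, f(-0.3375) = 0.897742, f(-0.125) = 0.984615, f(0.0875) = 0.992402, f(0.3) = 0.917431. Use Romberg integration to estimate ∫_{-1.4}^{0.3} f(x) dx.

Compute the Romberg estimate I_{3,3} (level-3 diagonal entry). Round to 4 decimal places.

1.2419

I_{0,0} (trapezoid, 1 panel, h=1.7000): 1.066979
I_{1,0} (trapezoid, 2 panels, h=0.8500): 1.186080
I_{2,0} (trapezoid, 4 panels, h=0.4250): 1.229380
I_{3,0} (trapezoid, 8 panels, h=0.2125): 1.238888
I_{1,1} = 1.186080 + (1.186080 − 1.066979)/3 = 1.225780
I_{2,1} = 1.229380 + (1.229380 − 1.186080)/3 = 1.243813
I_{3,1} = 1.238888 + (1.238888 − 1.229380)/3 = 1.242057
I_{2,2} = 1.243813 + (1.243813 − 1.225780)/15 = 1.245015
I_{3,2} = 1.242057 + (1.242057 − 1.243813)/15 = 1.241940
I_{3,3} = 1.241940 + (1.241940 − 1.245015)/63 = 1.241891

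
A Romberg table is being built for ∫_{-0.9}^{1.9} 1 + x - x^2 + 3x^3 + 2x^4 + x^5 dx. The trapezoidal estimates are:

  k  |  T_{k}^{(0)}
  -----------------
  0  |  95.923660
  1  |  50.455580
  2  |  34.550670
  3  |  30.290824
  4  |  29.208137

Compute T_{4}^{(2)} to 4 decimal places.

T_{3}^{(1)} = (4·30.290824 − 34.550670) / 3 = 28.870875
T_{4}^{(1)} = (4·29.208137 − 30.290824) / 3 = 28.847241
T_{4}^{(2)} = (16·28.847241 − 28.870875) / 15 = 28.845665

28.8457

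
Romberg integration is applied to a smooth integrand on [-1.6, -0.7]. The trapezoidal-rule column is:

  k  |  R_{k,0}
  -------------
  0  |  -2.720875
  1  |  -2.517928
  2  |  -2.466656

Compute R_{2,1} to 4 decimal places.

R_{2,1} = -2.466656 + (-2.466656 − (-2.517928))/3 = -2.449565

-2.4496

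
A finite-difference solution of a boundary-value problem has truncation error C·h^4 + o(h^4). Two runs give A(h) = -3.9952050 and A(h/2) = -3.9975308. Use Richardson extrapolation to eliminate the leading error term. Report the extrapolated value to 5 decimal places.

-3.99769

The leading error scales as h^4; refining by a factor of 2 reduces it by 2^4 = 16.
Extrapolated value = (16·A(h/2) − A(h)) / (16 − 1)
= (16·(-3.9975308) − (-3.9952050)) / 15
= -59.9652878 / 15 = -3.9976859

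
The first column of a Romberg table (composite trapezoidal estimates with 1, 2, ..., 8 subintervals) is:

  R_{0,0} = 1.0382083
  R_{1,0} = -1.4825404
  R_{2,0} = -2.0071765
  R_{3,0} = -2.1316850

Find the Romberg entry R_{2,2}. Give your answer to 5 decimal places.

Richardson extrapolation on the trapezoidal column (denominator 4−1=3):
R_{1,1} = (4·(-1.4825404) − 1.0382083) / 3 = -2.3227900
R_{2,1} = (4·(-2.0071765) − (-1.4825404)) / 3 = -2.1820552
R_{2,2} = (16·(-2.1820552) − (-2.3227900)) / 15 = -2.1726729

-2.17267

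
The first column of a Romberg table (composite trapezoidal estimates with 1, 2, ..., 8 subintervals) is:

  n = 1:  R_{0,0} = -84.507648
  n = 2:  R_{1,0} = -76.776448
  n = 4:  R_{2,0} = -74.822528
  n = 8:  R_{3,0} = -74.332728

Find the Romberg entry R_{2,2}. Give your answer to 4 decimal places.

-74.1693

R_{1,1} = (4·(-76.776448) − (-84.507648)) / 3 = -74.199381
R_{2,1} = (4·(-74.822528) − (-76.776448)) / 3 = -74.171221
R_{2,2} = (16·(-74.171221) − (-74.199381)) / 15 = -74.169344
(Column j=1 coincides with Simpson's rule on the same nodes.)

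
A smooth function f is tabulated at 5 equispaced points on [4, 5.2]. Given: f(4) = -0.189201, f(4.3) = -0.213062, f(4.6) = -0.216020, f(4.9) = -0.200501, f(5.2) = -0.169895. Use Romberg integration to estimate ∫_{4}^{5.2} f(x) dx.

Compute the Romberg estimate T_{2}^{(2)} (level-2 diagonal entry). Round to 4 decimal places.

T_{0}^{(0)} (trapezoid, 1 panel, h=1.2000): -0.215458
T_{1}^{(0)} (trapezoid, 2 panels, h=0.6000): -0.237341
T_{2}^{(0)} (trapezoid, 4 panels, h=0.3000): -0.242739
T_{1}^{(1)} = -0.237341 + (-0.237341 − (-0.215458))/3 = -0.244635
T_{2}^{(1)} = -0.242739 + (-0.242739 − (-0.237341))/3 = -0.244538
T_{2}^{(2)} = -0.244538 + (-0.244538 − (-0.244635))/15 = -0.244532

-0.2445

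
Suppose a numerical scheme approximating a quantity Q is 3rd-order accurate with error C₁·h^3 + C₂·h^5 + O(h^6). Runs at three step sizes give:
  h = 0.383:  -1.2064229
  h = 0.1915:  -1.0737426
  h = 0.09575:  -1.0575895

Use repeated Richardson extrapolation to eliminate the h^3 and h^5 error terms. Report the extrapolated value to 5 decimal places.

-1.05530

First eliminate the h^3 term (factor 2^3 = 8):
  B₁ = (8·(-1.0737426) − (-1.2064229))/7 = -1.0547883
  B₂ = (8·(-1.0575895) − (-1.0737426))/7 = -1.0552819
Then eliminate the h^5 term (factor 2^5 = 32):
  (32·(-1.0552819) − (-1.0547883))/31 = -1.0552978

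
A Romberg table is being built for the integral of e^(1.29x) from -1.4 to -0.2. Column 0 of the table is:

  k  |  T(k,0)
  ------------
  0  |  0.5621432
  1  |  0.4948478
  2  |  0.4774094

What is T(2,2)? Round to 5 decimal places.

0.47154

Richardson extrapolation on the trapezoidal column (denominator 4−1=3):
T(1,1) = (4·0.4948478 − 0.5621432) / 3 = 0.4724160
T(2,1) = 0.4774094 + (0.4774094 − 0.4948478)/3 = 0.4715966
T(2,2) = 0.4715966 + (0.4715966 − 0.4724160)/15 = 0.4715420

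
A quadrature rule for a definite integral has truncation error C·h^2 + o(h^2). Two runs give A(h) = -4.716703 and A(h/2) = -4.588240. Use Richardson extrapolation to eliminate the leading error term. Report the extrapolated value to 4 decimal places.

-4.5454

The leading error scales as h^2; refining by a factor of 2 reduces it by 2^2 = 4.
Extrapolated value = (4·A(h/2) − A(h)) / (4 − 1)
= (4·(-4.588240) − (-4.716703)) / 3
= -13.636257 / 3 = -4.545419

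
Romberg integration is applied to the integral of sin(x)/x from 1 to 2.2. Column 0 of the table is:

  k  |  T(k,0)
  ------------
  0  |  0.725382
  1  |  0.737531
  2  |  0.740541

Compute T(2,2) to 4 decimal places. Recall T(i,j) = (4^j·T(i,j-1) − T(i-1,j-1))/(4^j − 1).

0.7415

Richardson extrapolation on the trapezoidal column (denominator 4−1=3):
T(1,1) = 0.737531 + (0.737531 − 0.725382)/3 = 0.741581
T(2,1) = (4·0.740541 − 0.737531) / 3 = 0.741544
T(2,2) = (16·0.741544 − 0.741581) / 15 = 0.741542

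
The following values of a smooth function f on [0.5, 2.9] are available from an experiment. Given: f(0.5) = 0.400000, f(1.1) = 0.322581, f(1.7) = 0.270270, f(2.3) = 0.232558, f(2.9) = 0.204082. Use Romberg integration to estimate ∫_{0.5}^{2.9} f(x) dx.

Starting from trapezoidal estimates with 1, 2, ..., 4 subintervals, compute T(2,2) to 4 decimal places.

0.6730

T(0,0) (trapezoid, 1 panel, h=2.4000): 0.724898
T(1,0) (trapezoid, 2 panels, h=1.2000): 0.686773
T(2,0) (trapezoid, 4 panels, h=0.6000): 0.676470
T(1,1) = 0.686773 + (0.686773 − 0.724898)/3 = 0.674065
T(2,1) = 0.676470 + (0.676470 − 0.686773)/3 = 0.673036
T(2,2) = 0.673036 + (0.673036 − 0.674065)/15 = 0.672967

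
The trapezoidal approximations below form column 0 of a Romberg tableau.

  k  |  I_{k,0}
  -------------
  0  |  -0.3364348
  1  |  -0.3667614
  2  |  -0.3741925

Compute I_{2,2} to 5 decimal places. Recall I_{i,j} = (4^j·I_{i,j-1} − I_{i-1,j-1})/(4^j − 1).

Richardson extrapolation on the trapezoidal column (denominator 4−1=3):
I_{1,1} = -0.3667614 + (-0.3667614 − (-0.3364348))/3 = -0.3768703
I_{2,1} = -0.3741925 + (-0.3741925 − (-0.3667614))/3 = -0.3766695
I_{2,2} = -0.3766695 + (-0.3766695 − (-0.3768703))/15 = -0.3766561

-0.37666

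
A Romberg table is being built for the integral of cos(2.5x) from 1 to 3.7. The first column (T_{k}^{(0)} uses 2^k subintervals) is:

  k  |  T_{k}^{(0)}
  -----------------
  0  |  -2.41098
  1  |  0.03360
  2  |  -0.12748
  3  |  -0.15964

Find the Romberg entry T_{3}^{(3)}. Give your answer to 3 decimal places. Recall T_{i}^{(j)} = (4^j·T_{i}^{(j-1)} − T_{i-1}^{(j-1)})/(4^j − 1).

T_{1}^{(1)} = (4·0.03360 − (-2.41098)) / 3 = 0.84846
T_{2}^{(1)} = (4·(-0.12748) − 0.03360) / 3 = -0.18117
T_{3}^{(1)} = (4·(-0.15964) − (-0.12748)) / 3 = -0.17036
T_{2}^{(2)} = -0.18117 + (-0.18117 − 0.84846)/15 = -0.24981
T_{3}^{(2)} = (16·(-0.17036) − (-0.18117)) / 15 = -0.16964
T_{3}^{(3)} = -0.16964 + (-0.16964 − (-0.24981))/63 = -0.16837

-0.168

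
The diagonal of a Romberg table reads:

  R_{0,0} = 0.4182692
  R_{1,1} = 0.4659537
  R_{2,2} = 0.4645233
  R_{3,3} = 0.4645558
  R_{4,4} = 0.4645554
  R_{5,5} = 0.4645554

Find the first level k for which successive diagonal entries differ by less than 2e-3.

k = 2

|R_{1,1} − R_{0,0}| = 0.0476845 ≥ 2e-3
|R_{2,2} − R_{1,1}| = 0.0014304 < 2e-3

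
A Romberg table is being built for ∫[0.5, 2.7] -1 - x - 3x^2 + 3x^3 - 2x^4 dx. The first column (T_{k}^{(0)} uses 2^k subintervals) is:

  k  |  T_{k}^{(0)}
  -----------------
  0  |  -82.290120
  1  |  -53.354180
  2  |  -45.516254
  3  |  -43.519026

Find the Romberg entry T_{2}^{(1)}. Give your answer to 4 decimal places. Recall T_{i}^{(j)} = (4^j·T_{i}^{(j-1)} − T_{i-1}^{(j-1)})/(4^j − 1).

-42.9036

Richardson extrapolation on the trapezoidal column (denominator 4−1=3):
T_{2}^{(1)} = (4·(-45.516254) − (-53.354180)) / 3 = -42.903612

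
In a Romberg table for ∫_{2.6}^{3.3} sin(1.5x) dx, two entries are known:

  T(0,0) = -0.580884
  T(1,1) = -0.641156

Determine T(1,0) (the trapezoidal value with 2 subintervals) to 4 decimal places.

From T(1,1) = (4·T(1,0) − T(0,0))/3, solve for T(1,0):
4·T(1,0) = 3·(-0.641156) + (-0.580884) = -2.504352
T(1,0) = -0.626088

-0.6261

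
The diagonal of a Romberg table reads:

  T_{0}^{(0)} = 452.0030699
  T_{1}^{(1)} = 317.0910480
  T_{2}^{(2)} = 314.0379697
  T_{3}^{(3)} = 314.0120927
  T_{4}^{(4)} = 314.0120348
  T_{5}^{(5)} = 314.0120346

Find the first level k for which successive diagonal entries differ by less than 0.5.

k = 3

|T_{1}^{(1)} − T_{0}^{(0)}| = 134.9120219 ≥ 0.5
|T_{2}^{(2)} − T_{1}^{(1)}| = 3.0530783 ≥ 0.5
|T_{3}^{(3)} − T_{2}^{(2)}| = 0.0258770 < 0.5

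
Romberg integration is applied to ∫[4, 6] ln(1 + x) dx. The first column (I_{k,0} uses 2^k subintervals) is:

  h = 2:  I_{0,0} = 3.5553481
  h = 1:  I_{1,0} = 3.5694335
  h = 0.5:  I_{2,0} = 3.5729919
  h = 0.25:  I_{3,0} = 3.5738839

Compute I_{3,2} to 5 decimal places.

3.57418

I_{2,1} = 3.5729919 + (3.5729919 − 3.5694335)/3 = 3.5741780
I_{3,1} = (4·3.5738839 − 3.5729919) / 3 = 3.5741812
I_{3,2} = (16·3.5741812 − 3.5741780) / 15 = 3.5741814
(Column j=1 coincides with Simpson's rule on the same nodes.)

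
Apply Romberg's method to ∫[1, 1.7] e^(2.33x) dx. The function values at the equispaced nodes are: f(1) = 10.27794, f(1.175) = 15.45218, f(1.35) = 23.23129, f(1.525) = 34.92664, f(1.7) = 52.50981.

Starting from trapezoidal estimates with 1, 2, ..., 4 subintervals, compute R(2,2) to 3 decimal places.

18.125

R(0,0) (trapezoid, 1 panel, h=0.7000): 21.97571
R(1,0) (trapezoid, 2 panels, h=0.3500): 19.11881
R(2,0) (trapezoid, 4 panels, h=0.1750): 18.37570
R(1,1) = 19.11881 + (19.11881 − 21.97571)/3 = 18.16651
R(2,1) = 18.37570 + (18.37570 − 19.11881)/3 = 18.12800
R(2,2) = 18.12800 + (18.12800 − 18.16651)/15 = 18.12543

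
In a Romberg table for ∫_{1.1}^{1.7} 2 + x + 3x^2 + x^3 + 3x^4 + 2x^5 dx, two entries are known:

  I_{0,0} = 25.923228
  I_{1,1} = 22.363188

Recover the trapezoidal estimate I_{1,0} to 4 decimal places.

From I_{1,1} = (4·I_{1,0} − I_{0,0})/3, solve for I_{1,0}:
4·I_{1,0} = 3·22.363188 + 25.923228 = 93.012792
I_{1,0} = 23.253198

23.2532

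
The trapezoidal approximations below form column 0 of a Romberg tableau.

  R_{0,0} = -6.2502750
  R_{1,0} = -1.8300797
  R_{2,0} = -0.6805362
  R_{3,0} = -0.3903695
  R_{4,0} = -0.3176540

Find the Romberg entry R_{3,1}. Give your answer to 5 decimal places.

R_{3,1} = (4·(-0.3903695) − (-0.6805362)) / 3 = -0.2936473
(Column j=1 coincides with Simpson's rule on the same nodes.)

-0.29365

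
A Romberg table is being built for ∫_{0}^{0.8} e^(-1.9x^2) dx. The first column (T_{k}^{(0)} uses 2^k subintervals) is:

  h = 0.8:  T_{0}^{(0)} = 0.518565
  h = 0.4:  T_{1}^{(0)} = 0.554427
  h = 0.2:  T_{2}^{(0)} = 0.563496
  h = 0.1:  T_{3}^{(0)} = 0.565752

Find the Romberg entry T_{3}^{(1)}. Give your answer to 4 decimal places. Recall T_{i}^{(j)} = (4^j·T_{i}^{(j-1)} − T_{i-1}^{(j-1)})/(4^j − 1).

Richardson extrapolation on the trapezoidal column (denominator 4−1=3):
T_{3}^{(1)} = (4·0.565752 − 0.563496) / 3 = 0.566504
(Column j=1 coincides with Simpson's rule on the same nodes.)

0.5665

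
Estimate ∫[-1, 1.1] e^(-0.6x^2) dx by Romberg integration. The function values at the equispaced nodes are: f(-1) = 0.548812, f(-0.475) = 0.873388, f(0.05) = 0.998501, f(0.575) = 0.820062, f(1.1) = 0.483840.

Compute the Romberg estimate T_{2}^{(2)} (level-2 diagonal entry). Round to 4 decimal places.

T_{0}^{(0)} (trapezoid, 1 panel, h=2.1000): 1.084285
T_{1}^{(0)} (trapezoid, 2 panels, h=1.0500): 1.590568
T_{2}^{(0)} (trapezoid, 4 panels, h=0.5250): 1.684345
T_{1}^{(1)} = 1.590568 + (1.590568 − 1.084285)/3 = 1.759329
T_{2}^{(1)} = 1.684345 + (1.684345 − 1.590568)/3 = 1.715604
T_{2}^{(2)} = 1.715604 + (1.715604 − 1.759329)/15 = 1.712689

1.7127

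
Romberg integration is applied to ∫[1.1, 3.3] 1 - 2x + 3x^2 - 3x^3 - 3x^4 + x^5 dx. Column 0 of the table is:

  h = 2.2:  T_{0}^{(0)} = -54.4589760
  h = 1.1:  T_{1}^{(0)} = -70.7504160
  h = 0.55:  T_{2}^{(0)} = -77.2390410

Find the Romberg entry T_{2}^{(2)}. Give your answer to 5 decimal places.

-79.61665

T_{1}^{(1)} = (4·(-70.7504160) − (-54.4589760)) / 3 = -76.1808960
T_{2}^{(1)} = (4·(-77.2390410) − (-70.7504160)) / 3 = -79.4019160
T_{2}^{(2)} = (16·(-79.4019160) − (-76.1808960)) / 15 = -79.6166507
(Column j=1 coincides with Simpson's rule on the same nodes.)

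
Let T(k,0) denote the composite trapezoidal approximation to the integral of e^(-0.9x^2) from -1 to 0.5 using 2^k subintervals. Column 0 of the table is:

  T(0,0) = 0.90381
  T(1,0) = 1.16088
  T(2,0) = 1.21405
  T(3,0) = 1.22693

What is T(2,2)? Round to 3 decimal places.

1.231

T(1,1) = 1.16088 + (1.16088 − 0.90381)/3 = 1.24657
T(2,1) = 1.21405 + (1.21405 − 1.16088)/3 = 1.23177
T(2,2) = (16·1.23177 − 1.24657) / 15 = 1.23078
(Column j=1 coincides with Simpson's rule on the same nodes.)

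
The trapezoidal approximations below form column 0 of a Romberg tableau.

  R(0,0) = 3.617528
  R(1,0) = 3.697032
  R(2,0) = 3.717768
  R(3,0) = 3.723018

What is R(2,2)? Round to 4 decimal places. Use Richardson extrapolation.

Richardson extrapolation on the trapezoidal column (denominator 4−1=3):
R(1,1) = (4·3.697032 − 3.617528) / 3 = 3.723533
R(2,1) = (4·3.717768 − 3.697032) / 3 = 3.724680
R(2,2) = (16·3.724680 − 3.723533) / 15 = 3.724756

3.7248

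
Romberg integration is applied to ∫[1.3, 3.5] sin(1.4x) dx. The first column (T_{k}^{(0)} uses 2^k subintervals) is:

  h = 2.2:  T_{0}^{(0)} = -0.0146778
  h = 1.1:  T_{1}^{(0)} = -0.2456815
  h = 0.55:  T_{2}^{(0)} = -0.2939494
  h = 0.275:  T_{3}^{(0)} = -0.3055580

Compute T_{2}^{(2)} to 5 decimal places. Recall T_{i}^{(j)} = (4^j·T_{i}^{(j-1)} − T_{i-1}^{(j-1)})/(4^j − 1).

Richardson extrapolation on the trapezoidal column (denominator 4−1=3):
T_{1}^{(1)} = (4·(-0.2456815) − (-0.0146778)) / 3 = -0.3226827
T_{2}^{(1)} = (4·(-0.2939494) − (-0.2456815)) / 3 = -0.3100387
T_{2}^{(2)} = -0.3100387 + (-0.3100387 − (-0.3226827))/15 = -0.3091958

-0.30920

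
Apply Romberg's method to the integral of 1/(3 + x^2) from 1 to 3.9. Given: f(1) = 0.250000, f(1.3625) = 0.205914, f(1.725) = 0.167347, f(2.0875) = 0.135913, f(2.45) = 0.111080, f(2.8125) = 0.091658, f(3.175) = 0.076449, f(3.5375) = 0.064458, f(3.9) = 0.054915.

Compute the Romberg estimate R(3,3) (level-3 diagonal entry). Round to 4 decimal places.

R(0,0) (trapezoid, 1 panel, h=2.9000): 0.442127
R(1,0) (trapezoid, 2 panels, h=1.4500): 0.382129
R(2,0) (trapezoid, 4 panels, h=0.7250): 0.367817
R(3,0) (trapezoid, 8 panels, h=0.3625): 0.364413
R(1,1) = 0.382129 + (0.382129 − 0.442127)/3 = 0.362130
R(2,1) = 0.367817 + (0.367817 − 0.382129)/3 = 0.363046
R(3,1) = 0.364413 + (0.364413 − 0.367817)/3 = 0.363278
R(2,2) = 0.363046 + (0.363046 − 0.362130)/15 = 0.363107
R(3,2) = 0.363278 + (0.363278 − 0.363046)/15 = 0.363293
R(3,3) = 0.363293 + (0.363293 − 0.363107)/63 = 0.363296

0.3633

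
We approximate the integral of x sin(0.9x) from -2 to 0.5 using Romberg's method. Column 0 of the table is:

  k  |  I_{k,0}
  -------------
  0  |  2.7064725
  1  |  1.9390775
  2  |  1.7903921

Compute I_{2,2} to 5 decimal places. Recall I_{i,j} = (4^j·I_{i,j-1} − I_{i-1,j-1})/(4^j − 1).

1.74467

Richardson extrapolation on the trapezoidal column (denominator 4−1=3):
I_{1,1} = (4·1.9390775 − 2.7064725) / 3 = 1.6832792
I_{2,1} = (4·1.7903921 − 1.9390775) / 3 = 1.7408303
I_{2,2} = 1.7408303 + (1.7408303 − 1.6832792)/15 = 1.7446670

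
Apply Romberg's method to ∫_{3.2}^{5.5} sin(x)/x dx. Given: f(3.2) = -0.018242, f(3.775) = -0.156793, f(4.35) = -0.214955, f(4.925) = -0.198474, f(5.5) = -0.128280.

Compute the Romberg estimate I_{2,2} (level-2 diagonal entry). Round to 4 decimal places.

I_{0,0} (trapezoid, 1 panel, h=2.3000): -0.168500
I_{1,0} (trapezoid, 2 panels, h=1.1500): -0.331448
I_{2,0} (trapezoid, 4 panels, h=0.5750): -0.370003
I_{1,1} = -0.331448 + (-0.331448 − (-0.168500))/3 = -0.385764
I_{2,1} = -0.370003 + (-0.370003 − (-0.331448))/3 = -0.382855
I_{2,2} = -0.382855 + (-0.382855 − (-0.385764))/15 = -0.382661

-0.3827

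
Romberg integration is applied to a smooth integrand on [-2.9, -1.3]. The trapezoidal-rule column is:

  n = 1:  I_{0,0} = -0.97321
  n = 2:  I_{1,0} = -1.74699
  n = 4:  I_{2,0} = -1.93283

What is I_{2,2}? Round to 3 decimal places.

-1.994

I_{1,1} = -1.74699 + (-1.74699 − (-0.97321))/3 = -2.00492
I_{2,1} = -1.93283 + (-1.93283 − (-1.74699))/3 = -1.99478
I_{2,2} = (16·(-1.99478) − (-2.00492)) / 15 = -1.99410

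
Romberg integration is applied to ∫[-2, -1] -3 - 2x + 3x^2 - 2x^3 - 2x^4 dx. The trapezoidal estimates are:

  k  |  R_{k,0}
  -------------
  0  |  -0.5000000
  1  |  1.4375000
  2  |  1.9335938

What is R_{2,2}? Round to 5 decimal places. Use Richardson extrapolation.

Richardson extrapolation on the trapezoidal column (denominator 4−1=3):
R_{1,1} = (4·1.4375000 − (-0.5000000)) / 3 = 2.0833333
R_{2,1} = 1.9335938 + (1.9335938 − 1.4375000)/3 = 2.0989584
R_{2,2} = (16·2.0989584 − 2.0833333) / 15 = 2.1000001

2.10000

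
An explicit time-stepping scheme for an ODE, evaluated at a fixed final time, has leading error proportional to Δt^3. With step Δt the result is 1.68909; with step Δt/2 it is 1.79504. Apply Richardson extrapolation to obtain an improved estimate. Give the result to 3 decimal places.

The leading error scales as Δt^3; refining by a factor of 2 reduces it by 2^3 = 8.
Extrapolated value = (8·A(Δt/2) − A(Δt)) / (8 − 1)
= (8·1.79504 − 1.68909) / 7
= 12.67123 / 7 = 1.81018

1.810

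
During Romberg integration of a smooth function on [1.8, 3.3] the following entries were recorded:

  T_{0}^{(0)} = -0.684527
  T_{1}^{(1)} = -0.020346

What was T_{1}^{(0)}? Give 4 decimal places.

From T_{1}^{(1)} = (4·T_{1}^{(0)} − T_{0}^{(0)})/3, solve for T_{1}^{(0)}:
4·T_{1}^{(0)} = 3·(-0.020346) + (-0.684527) = -0.745565
T_{1}^{(0)} = -0.186391

-0.1864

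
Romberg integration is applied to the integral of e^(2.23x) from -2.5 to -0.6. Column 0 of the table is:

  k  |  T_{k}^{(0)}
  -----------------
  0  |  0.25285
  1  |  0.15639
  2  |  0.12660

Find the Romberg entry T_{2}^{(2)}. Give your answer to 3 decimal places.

0.116

T_{1}^{(1)} = 0.15639 + (0.15639 − 0.25285)/3 = 0.12424
T_{2}^{(1)} = 0.12660 + (0.12660 − 0.15639)/3 = 0.11667
T_{2}^{(2)} = 0.11667 + (0.11667 − 0.12424)/15 = 0.11617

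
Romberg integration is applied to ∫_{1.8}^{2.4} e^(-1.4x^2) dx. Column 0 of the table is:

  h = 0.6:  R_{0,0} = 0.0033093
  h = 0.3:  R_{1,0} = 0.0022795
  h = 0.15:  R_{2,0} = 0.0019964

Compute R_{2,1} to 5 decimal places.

Richardson extrapolation on the trapezoidal column (denominator 4−1=3):
R_{2,1} = 0.0019964 + (0.0019964 − 0.0022795)/3 = 0.0019020

0.00190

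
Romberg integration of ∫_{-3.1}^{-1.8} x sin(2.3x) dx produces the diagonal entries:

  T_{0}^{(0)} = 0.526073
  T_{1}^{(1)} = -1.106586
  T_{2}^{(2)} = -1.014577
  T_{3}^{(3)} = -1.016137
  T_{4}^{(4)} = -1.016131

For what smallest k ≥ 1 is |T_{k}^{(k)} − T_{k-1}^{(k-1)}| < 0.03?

k = 3

|T_{1}^{(1)} − T_{0}^{(0)}| = 1.632659 ≥ 0.03
|T_{2}^{(2)} − T_{1}^{(1)}| = 0.092009 ≥ 0.03
|T_{3}^{(3)} − T_{2}^{(2)}| = 0.001560 < 0.03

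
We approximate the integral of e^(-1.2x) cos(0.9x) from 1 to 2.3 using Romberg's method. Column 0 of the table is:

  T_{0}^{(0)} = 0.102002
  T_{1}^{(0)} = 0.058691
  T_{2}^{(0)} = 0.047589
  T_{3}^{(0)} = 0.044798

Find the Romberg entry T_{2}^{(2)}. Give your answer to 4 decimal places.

0.0439

T_{1}^{(1)} = 0.058691 + (0.058691 − 0.102002)/3 = 0.044254
T_{2}^{(1)} = 0.047589 + (0.047589 − 0.058691)/3 = 0.043888
T_{2}^{(2)} = 0.043888 + (0.043888 − 0.044254)/15 = 0.043864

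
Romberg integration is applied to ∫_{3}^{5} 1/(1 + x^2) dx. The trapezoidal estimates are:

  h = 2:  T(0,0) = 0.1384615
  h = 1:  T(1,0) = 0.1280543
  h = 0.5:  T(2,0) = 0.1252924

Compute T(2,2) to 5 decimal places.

Richardson extrapolation on the trapezoidal column (denominator 4−1=3):
T(1,1) = 0.1280543 + (0.1280543 − 0.1384615)/3 = 0.1245852
T(2,1) = (4·0.1252924 − 0.1280543) / 3 = 0.1243718
T(2,2) = (16·0.1243718 − 0.1245852) / 15 = 0.1243576

0.12436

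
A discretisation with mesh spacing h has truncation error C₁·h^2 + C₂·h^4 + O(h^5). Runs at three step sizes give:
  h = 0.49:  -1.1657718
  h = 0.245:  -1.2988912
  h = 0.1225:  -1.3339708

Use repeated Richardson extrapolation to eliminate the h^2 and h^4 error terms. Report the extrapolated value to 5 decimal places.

-1.34582

First eliminate the h^2 term (factor 2^2 = 4):
  B₁ = (4·(-1.2988912) − (-1.1657718))/3 = -1.3432643
  B₂ = (4·(-1.3339708) − (-1.2988912))/3 = -1.3456640
Then eliminate the h^4 term (factor 2^4 = 16):
  (16·(-1.3456640) − (-1.3432643))/15 = -1.3458240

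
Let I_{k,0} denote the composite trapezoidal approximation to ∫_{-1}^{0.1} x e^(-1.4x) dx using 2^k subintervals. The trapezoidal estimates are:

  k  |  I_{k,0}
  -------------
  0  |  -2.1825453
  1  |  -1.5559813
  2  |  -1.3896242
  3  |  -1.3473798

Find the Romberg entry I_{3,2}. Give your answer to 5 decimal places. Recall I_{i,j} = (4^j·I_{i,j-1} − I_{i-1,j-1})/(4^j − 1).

Richardson extrapolation on the trapezoidal column (denominator 4−1=3):
I_{2,1} = (4·(-1.3896242) − (-1.5559813)) / 3 = -1.3341718
I_{3,1} = -1.3473798 + (-1.3473798 − (-1.3896242))/3 = -1.3332983
I_{3,2} = -1.3332983 + (-1.3332983 − (-1.3341718))/15 = -1.3332401

-1.33324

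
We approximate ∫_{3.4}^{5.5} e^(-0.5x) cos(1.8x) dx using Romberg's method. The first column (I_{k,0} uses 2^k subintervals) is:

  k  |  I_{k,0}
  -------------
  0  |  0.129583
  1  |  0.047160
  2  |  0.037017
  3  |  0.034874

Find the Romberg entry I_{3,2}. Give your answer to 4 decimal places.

Richardson extrapolation on the trapezoidal column (denominator 4−1=3):
I_{2,1} = 0.037017 + (0.037017 − 0.047160)/3 = 0.033636
I_{3,1} = 0.034874 + (0.034874 − 0.037017)/3 = 0.034160
I_{3,2} = 0.034160 + (0.034160 − 0.033636)/15 = 0.034195

0.0342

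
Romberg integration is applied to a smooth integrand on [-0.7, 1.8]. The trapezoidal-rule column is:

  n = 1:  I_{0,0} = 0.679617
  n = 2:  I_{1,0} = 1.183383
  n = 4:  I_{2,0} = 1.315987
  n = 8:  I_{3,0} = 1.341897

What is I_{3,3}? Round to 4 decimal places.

I_{1,1} = 1.183383 + (1.183383 − 0.679617)/3 = 1.351305
I_{2,1} = (4·1.315987 − 1.183383) / 3 = 1.360188
I_{3,1} = (4·1.341897 − 1.315987) / 3 = 1.350534
I_{2,2} = (16·1.360188 − 1.351305) / 15 = 1.360780
I_{3,2} = 1.350534 + (1.350534 − 1.360188)/15 = 1.349890
I_{3,3} = 1.349890 + (1.349890 − 1.360780)/63 = 1.349717
(Column j=1 coincides with Simpson's rule on the same nodes.)

1.3497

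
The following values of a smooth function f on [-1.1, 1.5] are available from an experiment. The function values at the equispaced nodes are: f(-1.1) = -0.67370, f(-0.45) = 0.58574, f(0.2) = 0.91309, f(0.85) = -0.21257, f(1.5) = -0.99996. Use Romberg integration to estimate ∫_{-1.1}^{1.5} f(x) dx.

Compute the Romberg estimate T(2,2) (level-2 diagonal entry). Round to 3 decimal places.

T(0,0) (trapezoid, 1 panel, h=2.6000): -2.17576
T(1,0) (trapezoid, 2 panels, h=1.3000): 0.09914
T(2,0) (trapezoid, 4 panels, h=0.6500): 0.29213
T(1,1) = 0.09914 + (0.09914 − (-2.17576))/3 = 0.85744
T(2,1) = 0.29213 + (0.29213 − 0.09914)/3 = 0.35646
T(2,2) = 0.35646 + (0.35646 − 0.85744)/15 = 0.32306

0.323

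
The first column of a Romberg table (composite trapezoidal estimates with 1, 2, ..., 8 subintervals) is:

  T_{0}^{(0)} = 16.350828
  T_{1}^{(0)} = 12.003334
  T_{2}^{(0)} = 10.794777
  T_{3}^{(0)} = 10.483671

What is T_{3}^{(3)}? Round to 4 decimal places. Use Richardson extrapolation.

10.3791

T_{1}^{(1)} = 12.003334 + (12.003334 − 16.350828)/3 = 10.554169
T_{2}^{(1)} = 10.794777 + (10.794777 − 12.003334)/3 = 10.391925
T_{3}^{(1)} = (4·10.483671 − 10.794777) / 3 = 10.379969
T_{2}^{(2)} = 10.391925 + (10.391925 − 10.554169)/15 = 10.381109
T_{3}^{(2)} = 10.379969 + (10.379969 − 10.391925)/15 = 10.379172
T_{3}^{(3)} = 10.379172 + (10.379172 − 10.381109)/63 = 10.379141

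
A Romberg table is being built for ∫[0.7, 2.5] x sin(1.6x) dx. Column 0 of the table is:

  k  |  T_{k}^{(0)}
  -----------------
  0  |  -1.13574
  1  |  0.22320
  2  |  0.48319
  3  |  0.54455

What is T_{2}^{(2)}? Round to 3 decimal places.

0.563

Richardson extrapolation on the trapezoidal column (denominator 4−1=3):
T_{1}^{(1)} = 0.22320 + (0.22320 − (-1.13574))/3 = 0.67618
T_{2}^{(1)} = 0.48319 + (0.48319 − 0.22320)/3 = 0.56985
T_{2}^{(2)} = 0.56985 + (0.56985 − 0.67618)/15 = 0.56276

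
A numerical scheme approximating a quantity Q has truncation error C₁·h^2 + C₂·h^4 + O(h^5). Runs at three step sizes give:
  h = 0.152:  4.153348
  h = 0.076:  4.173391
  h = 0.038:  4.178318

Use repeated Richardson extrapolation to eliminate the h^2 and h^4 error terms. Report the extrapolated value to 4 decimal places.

First eliminate the h^2 term (factor 2^2 = 4):
  B₁ = (4·4.173391 − 4.153348)/3 = 4.180072
  B₂ = (4·4.178318 − 4.173391)/3 = 4.179960
Then eliminate the h^4 term (factor 2^4 = 16):
  (16·4.179960 − 4.180072)/15 = 4.179953

4.1800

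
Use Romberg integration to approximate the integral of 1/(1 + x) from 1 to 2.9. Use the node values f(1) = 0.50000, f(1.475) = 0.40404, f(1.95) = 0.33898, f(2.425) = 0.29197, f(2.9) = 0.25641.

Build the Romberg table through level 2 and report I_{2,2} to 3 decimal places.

0.668

I_{0,0} (trapezoid, 1 panel, h=1.9000): 0.71859
I_{1,0} (trapezoid, 2 panels, h=0.9500): 0.68133
I_{2,0} (trapezoid, 4 panels, h=0.4750): 0.67127
I_{1,1} = 0.68133 + (0.68133 − 0.71859)/3 = 0.66891
I_{2,1} = 0.67127 + (0.67127 − 0.68133)/3 = 0.66792
I_{2,2} = 0.66792 + (0.66792 − 0.66891)/15 = 0.66785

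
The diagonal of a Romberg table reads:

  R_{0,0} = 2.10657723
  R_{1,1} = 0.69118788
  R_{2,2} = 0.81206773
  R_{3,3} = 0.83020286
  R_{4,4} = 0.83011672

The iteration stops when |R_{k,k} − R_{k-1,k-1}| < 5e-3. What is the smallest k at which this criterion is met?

|R_{1,1} − R_{0,0}| = 1.41538935 ≥ 5e-3
|R_{2,2} − R_{1,1}| = 0.12087985 ≥ 5e-3
|R_{3,3} − R_{2,2}| = 0.01813513 ≥ 5e-3
|R_{4,4} − R_{3,3}| = 0.00008614 < 5e-3

k = 4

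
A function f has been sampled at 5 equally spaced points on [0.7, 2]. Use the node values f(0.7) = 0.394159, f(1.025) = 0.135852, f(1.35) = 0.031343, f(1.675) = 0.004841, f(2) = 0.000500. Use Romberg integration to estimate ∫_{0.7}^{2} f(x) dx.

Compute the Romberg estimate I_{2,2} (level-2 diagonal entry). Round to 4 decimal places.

I_{0,0} (trapezoid, 1 panel, h=1.3000): 0.256528
I_{1,0} (trapezoid, 2 panels, h=0.6500): 0.148637
I_{2,0} (trapezoid, 4 panels, h=0.3250): 0.120044
I_{1,1} = 0.148637 + (0.148637 − 0.256528)/3 = 0.112673
I_{2,1} = 0.120044 + (0.120044 − 0.148637)/3 = 0.110513
I_{2,2} = 0.110513 + (0.110513 − 0.112673)/15 = 0.110369

0.1104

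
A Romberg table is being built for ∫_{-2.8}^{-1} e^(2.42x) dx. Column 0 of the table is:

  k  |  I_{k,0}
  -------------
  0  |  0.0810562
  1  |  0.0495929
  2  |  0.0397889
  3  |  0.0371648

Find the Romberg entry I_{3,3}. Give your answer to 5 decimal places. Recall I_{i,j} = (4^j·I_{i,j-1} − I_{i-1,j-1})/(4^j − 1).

I_{1,1} = 0.0495929 + (0.0495929 − 0.0810562)/3 = 0.0391051
I_{2,1} = 0.0397889 + (0.0397889 − 0.0495929)/3 = 0.0365209
I_{3,1} = (4·0.0371648 − 0.0397889) / 3 = 0.0362901
I_{2,2} = (16·0.0365209 − 0.0391051) / 15 = 0.0363486
I_{3,2} = (16·0.0362901 − 0.0365209) / 15 = 0.0362747
I_{3,3} = 0.0362747 + (0.0362747 − 0.0363486)/63 = 0.0362735

0.03627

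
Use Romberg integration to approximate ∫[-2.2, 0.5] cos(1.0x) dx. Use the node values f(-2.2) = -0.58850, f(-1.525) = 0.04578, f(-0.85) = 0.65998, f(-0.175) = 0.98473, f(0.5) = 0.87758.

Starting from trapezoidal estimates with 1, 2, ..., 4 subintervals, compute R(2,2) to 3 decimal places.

R(0,0) (trapezoid, 1 panel, h=2.7000): 0.39026
R(1,0) (trapezoid, 2 panels, h=1.3500): 1.08610
R(2,0) (trapezoid, 4 panels, h=0.6750): 1.23865
R(1,1) = 1.08610 + (1.08610 − 0.39026)/3 = 1.31805
R(2,1) = 1.23865 + (1.23865 − 1.08610)/3 = 1.28950
R(2,2) = 1.28950 + (1.28950 − 1.31805)/15 = 1.28760

1.288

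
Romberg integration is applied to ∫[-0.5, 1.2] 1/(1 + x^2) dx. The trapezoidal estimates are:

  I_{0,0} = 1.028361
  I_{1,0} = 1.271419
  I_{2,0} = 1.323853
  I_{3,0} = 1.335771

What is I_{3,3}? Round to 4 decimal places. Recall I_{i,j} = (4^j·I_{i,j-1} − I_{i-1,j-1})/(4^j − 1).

1.3396

Richardson extrapolation on the trapezoidal column (denominator 4−1=3):
I_{1,1} = (4·1.271419 − 1.028361) / 3 = 1.352438
I_{2,1} = 1.323853 + (1.323853 − 1.271419)/3 = 1.341331
I_{3,1} = 1.335771 + (1.335771 − 1.323853)/3 = 1.339744
I_{2,2} = (16·1.341331 − 1.352438) / 15 = 1.340591
I_{3,2} = (16·1.339744 − 1.341331) / 15 = 1.339638
I_{3,3} = (64·1.339638 − 1.340591) / 63 = 1.339623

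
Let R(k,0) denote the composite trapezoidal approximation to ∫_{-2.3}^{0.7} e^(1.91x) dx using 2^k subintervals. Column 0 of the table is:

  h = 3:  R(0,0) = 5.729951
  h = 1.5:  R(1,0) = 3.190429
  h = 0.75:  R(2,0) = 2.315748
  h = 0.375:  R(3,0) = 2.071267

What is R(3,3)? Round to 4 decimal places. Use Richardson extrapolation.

Richardson extrapolation on the trapezoidal column (denominator 4−1=3):
R(1,1) = 3.190429 + (3.190429 − 5.729951)/3 = 2.343922
R(2,1) = (4·2.315748 − 3.190429) / 3 = 2.024188
R(3,1) = (4·2.071267 − 2.315748) / 3 = 1.989773
R(2,2) = (16·2.024188 − 2.343922) / 15 = 2.002872
R(3,2) = (16·1.989773 − 2.024188) / 15 = 1.987479
R(3,3) = 1.987479 + (1.987479 − 2.002872)/63 = 1.987235

1.9872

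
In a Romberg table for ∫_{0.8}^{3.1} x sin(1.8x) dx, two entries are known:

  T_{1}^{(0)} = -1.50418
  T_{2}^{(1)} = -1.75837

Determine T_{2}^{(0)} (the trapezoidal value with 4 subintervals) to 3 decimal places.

-1.695

From T_{2}^{(1)} = (4·T_{2}^{(0)} − T_{1}^{(0)})/3, solve for T_{2}^{(0)}:
4·T_{2}^{(0)} = 3·(-1.75837) + (-1.50418) = -6.77929
T_{2}^{(0)} = -1.69482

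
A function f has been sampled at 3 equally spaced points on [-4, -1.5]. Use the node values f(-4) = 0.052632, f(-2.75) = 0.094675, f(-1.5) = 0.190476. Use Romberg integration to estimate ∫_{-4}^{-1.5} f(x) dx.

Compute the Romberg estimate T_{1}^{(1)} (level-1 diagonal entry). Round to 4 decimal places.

0.2591

T_{0}^{(0)} (trapezoid, 1 panel, h=2.5000): 0.303885
T_{1}^{(0)} (trapezoid, 2 panels, h=1.2500): 0.270286
T_{1}^{(1)} = 0.270286 + (0.270286 − 0.303885)/3 = 0.259086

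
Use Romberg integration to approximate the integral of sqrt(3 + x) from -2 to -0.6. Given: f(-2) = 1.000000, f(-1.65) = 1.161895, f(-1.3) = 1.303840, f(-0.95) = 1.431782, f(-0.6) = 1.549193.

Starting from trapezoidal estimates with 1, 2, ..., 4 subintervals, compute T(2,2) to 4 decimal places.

1.8120

T(0,0) (trapezoid, 1 panel, h=1.4000): 1.784435
T(1,0) (trapezoid, 2 panels, h=0.7000): 1.804906
T(2,0) (trapezoid, 4 panels, h=0.3500): 1.810240
T(1,1) = 1.804906 + (1.804906 − 1.784435)/3 = 1.811730
T(2,1) = 1.810240 + (1.810240 − 1.804906)/3 = 1.812018
T(2,2) = 1.812018 + (1.812018 − 1.811730)/15 = 1.812037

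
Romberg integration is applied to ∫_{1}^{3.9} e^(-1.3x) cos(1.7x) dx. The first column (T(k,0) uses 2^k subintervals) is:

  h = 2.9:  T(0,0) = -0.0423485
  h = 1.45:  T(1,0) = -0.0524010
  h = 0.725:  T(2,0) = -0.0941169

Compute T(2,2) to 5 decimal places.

-0.11151

T(1,1) = (4·(-0.0524010) − (-0.0423485)) / 3 = -0.0557518
T(2,1) = (4·(-0.0941169) − (-0.0524010)) / 3 = -0.1080222
T(2,2) = -0.1080222 + (-0.1080222 − (-0.0557518))/15 = -0.1115069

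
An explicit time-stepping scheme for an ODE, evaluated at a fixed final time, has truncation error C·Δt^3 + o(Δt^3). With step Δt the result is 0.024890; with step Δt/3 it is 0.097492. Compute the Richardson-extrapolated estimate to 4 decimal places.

0.1003

Extrapolated value = (27·A(Δt/3) − A(Δt)) / (27 − 1)
= (27·0.097492 − 0.024890) / 26
= 2.607394 / 26 = 0.100284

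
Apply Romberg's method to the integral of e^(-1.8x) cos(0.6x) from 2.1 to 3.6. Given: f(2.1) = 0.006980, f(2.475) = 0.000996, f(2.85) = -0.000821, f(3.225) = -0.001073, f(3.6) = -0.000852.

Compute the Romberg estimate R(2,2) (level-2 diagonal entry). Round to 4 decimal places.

0.0005

R(0,0) (trapezoid, 1 panel, h=1.5000): 0.004596
R(1,0) (trapezoid, 2 panels, h=0.7500): 0.001682
R(2,0) (trapezoid, 4 panels, h=0.3750): 0.000812
R(1,1) = 0.001682 + (0.001682 − 0.004596)/3 = 0.000711
R(2,1) = 0.000812 + (0.000812 − 0.001682)/3 = 0.000522
R(2,2) = 0.000522 + (0.000522 − 0.000711)/15 = 0.000509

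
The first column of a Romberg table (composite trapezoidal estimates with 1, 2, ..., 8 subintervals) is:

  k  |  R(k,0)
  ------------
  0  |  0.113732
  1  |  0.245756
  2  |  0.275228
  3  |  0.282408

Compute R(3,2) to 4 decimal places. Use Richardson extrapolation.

0.2848

Richardson extrapolation on the trapezoidal column (denominator 4−1=3):
R(2,1) = (4·0.275228 − 0.245756) / 3 = 0.285052
R(3,1) = 0.282408 + (0.282408 − 0.275228)/3 = 0.284801
R(3,2) = (16·0.284801 − 0.285052) / 15 = 0.284784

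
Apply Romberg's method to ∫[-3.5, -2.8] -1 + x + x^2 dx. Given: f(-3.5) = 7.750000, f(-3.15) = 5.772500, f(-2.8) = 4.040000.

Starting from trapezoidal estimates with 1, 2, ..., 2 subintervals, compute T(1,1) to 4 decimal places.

T(0,0) (trapezoid, 1 panel, h=0.7000): 4.126500
T(1,0) (trapezoid, 2 panels, h=0.3500): 4.083625
T(1,1) = 4.083625 + (4.083625 − 4.126500)/3 = 4.069333

4.0693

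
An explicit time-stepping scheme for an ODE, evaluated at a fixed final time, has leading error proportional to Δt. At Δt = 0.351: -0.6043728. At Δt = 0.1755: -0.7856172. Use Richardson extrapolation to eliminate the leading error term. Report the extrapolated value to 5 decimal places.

The leading error scales as Δt; refining by a factor of 2 reduces it by 2^1 = 2.
Extrapolated value = (2·A(Δt/2) − A(Δt)) / (2 − 1)
= (2·(-0.7856172) − (-0.6043728)) / 1
= -0.9668616 / 1 = -0.9668616

-0.96686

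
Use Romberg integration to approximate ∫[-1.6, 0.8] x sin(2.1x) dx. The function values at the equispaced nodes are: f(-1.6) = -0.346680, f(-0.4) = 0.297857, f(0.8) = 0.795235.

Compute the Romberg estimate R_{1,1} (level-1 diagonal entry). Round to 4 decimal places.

R_{0,0} (trapezoid, 1 panel, h=2.4000): 0.538266
R_{1,0} (trapezoid, 2 panels, h=1.2000): 0.626561
R_{1,1} = 0.626561 + (0.626561 − 0.538266)/3 = 0.655993

0.6560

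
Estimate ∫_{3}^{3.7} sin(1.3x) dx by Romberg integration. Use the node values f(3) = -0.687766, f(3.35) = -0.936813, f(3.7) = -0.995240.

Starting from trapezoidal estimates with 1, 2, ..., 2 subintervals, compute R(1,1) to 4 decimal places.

R(0,0) (trapezoid, 1 panel, h=0.7000): -0.589052
R(1,0) (trapezoid, 2 panels, h=0.3500): -0.622411
R(1,1) = -0.622411 + (-0.622411 − (-0.589052))/3 = -0.633531

-0.6335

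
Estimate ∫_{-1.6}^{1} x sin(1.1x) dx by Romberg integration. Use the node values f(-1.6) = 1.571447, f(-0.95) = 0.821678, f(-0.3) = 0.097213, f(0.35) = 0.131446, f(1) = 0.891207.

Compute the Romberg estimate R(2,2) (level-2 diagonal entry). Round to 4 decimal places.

1.4128

R(0,0) (trapezoid, 1 panel, h=2.6000): 3.201450
R(1,0) (trapezoid, 2 panels, h=1.3000): 1.727102
R(2,0) (trapezoid, 4 panels, h=0.6500): 1.483082
R(1,1) = 1.727102 + (1.727102 − 3.201450)/3 = 1.235653
R(2,1) = 1.483082 + (1.483082 − 1.727102)/3 = 1.401742
R(2,2) = 1.401742 + (1.401742 − 1.235653)/15 = 1.412815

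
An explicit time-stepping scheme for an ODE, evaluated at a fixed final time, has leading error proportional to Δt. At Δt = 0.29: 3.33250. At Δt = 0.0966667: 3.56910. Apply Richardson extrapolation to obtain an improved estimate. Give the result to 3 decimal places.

The leading error scales as Δt; refining by a factor of 3 reduces it by 3^1 = 3.
Extrapolated value = (3·A(Δt/3) − A(Δt)) / (3 − 1)
= (3·3.56910 − 3.33250) / 2
= 7.37480 / 2 = 3.68740

3.687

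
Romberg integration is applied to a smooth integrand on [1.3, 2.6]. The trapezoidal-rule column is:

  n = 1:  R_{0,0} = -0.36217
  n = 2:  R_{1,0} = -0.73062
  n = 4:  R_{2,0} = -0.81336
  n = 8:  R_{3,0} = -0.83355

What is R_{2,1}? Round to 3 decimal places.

-0.841

Richardson extrapolation on the trapezoidal column (denominator 4−1=3):
R_{2,1} = -0.81336 + (-0.81336 − (-0.73062))/3 = -0.84094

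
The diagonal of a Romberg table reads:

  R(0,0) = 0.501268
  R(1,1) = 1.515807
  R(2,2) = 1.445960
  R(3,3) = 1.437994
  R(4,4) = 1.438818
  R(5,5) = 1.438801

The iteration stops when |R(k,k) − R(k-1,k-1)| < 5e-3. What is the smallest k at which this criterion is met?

k = 4

|R(1,1) − R(0,0)| = 1.014539 ≥ 5e-3
|R(2,2) − R(1,1)| = 0.069847 ≥ 5e-3
|R(3,3) − R(2,2)| = 0.007966 ≥ 5e-3
|R(4,4) − R(3,3)| = 0.000824 < 5e-3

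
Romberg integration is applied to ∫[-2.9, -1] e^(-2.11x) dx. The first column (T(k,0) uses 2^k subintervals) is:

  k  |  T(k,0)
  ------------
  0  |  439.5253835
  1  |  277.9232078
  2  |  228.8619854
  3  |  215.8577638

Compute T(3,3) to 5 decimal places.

211.45288

T(1,1) = (4·277.9232078 − 439.5253835) / 3 = 224.0558159
T(2,1) = 228.8619854 + (228.8619854 − 277.9232078)/3 = 212.5082446
T(3,1) = (4·215.8577638 − 228.8619854) / 3 = 211.5230233
T(2,2) = (16·212.5082446 − 224.0558159) / 15 = 211.7384065
T(3,2) = (16·211.5230233 − 212.5082446) / 15 = 211.4573419
T(3,3) = 211.4573419 + (211.4573419 − 211.7384065)/63 = 211.4528806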